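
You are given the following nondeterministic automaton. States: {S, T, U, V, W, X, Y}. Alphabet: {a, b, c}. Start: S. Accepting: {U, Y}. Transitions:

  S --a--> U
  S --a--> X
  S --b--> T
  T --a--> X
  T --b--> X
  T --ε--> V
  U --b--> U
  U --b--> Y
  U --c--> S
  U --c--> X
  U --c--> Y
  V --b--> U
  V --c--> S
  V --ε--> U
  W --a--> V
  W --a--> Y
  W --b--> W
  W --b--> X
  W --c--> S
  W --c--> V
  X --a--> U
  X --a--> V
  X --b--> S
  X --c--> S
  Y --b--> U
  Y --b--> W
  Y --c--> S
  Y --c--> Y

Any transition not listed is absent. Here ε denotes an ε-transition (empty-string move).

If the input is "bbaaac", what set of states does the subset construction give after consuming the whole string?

Start in {S}.
Read 'b': S→{T}; union {T}; ε-closure = {T, U, V}.
Read 'b': T→{X}, U→{U, Y}, V→{U}; now {U, X, Y}.
Read 'a': U→∅, X→{U, V}, Y→∅; now {U, V}.
Read 'a': U→∅, V→∅; now ∅.
The set is empty and remains empty for the remaining 2 symbols.

∅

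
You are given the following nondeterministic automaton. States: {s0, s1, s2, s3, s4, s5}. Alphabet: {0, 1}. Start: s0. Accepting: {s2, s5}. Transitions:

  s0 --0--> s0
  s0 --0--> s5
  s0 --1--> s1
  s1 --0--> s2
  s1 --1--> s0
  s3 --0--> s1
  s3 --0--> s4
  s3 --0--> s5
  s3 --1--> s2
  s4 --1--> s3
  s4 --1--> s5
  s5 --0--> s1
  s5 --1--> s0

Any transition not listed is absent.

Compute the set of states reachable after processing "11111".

{s1}

Start in {s0}.
Read '1': s0→{s1}; now {s1}.
Read '1': s1→{s0}; now {s0}.
Read '1': s0→{s1}; now {s1}.
Read '1': s1→{s0}; now {s0}.
Read '1': s0→{s1}; now {s1}.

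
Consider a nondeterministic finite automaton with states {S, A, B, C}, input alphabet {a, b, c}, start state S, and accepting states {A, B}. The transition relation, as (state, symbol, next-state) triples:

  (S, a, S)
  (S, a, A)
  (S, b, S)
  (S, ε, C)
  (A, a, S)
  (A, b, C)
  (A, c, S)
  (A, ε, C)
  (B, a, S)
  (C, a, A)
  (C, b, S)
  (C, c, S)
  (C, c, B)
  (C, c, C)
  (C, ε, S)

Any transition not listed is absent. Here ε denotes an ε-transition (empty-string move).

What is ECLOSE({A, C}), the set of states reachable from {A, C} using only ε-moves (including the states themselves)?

{S, A, C}

Begin with {A, C}.
ε-move C → S; add S.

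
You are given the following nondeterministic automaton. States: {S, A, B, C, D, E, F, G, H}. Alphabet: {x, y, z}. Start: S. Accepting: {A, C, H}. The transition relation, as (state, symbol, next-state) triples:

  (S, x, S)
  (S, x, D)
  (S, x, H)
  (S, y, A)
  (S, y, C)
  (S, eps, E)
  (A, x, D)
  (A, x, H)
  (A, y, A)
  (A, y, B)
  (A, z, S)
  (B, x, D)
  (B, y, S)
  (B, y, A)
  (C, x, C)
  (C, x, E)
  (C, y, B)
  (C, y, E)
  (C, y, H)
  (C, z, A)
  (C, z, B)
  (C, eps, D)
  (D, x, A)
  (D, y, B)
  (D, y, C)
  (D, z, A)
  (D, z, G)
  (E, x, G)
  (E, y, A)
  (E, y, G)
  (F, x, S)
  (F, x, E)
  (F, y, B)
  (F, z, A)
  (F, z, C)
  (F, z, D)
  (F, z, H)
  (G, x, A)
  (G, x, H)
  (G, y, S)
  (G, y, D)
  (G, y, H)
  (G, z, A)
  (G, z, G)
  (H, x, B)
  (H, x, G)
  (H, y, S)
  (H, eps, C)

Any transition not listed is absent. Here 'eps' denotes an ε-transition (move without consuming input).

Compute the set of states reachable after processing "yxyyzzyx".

Start: ε-closure({S}) = {S, E}.
Read 'y': {S, E} → {A, C, D, G}.
Read 'x': {A, C, D, G} → {A, C, D, E, H}.
Read 'y': {A, C, D, E, H} → {S, A, B, C, D, E, G, H}.
Read 'y': {S, A, B, C, D, E, G, H} → {S, A, B, C, D, E, G, H}.
Read 'z': {S, A, B, C, D, E, G, H} → {S, A, B, E, G}.
Read 'z': {S, A, B, E, G} → {S, A, E, G}.
Read 'y': {S, A, E, G} → {S, A, B, C, D, E, G, H}.
Read 'x': {S, A, B, C, D, E, G, H} → {S, A, B, C, D, E, G, H}.

{S, A, B, C, D, E, G, H}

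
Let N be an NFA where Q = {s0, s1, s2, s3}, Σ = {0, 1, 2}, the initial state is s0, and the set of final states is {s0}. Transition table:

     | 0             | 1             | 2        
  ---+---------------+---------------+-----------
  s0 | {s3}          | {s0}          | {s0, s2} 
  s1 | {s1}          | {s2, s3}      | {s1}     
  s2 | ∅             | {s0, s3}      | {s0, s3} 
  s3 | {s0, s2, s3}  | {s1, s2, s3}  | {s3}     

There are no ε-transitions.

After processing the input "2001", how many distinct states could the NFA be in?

4

Start in {s0}.
Read '2': {s0} → {s0, s2}.
Read '0': {s0, s2} → {s3}.
Read '0': {s3} → {s0, s2, s3}.
Read '1': {s0, s2, s3} → {s0, s1, s2, s3}.
That set has 4 states.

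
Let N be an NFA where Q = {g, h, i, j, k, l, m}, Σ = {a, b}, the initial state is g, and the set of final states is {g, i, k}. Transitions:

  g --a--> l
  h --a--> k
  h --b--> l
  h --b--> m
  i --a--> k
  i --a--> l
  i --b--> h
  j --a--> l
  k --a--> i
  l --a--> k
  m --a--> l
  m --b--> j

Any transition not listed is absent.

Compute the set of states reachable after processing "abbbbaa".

Start in {g}.
Read 'a': g→{l}; now {l}.
Read 'b': l→∅; now ∅.
The set is empty and remains empty for the remaining 5 symbols.

∅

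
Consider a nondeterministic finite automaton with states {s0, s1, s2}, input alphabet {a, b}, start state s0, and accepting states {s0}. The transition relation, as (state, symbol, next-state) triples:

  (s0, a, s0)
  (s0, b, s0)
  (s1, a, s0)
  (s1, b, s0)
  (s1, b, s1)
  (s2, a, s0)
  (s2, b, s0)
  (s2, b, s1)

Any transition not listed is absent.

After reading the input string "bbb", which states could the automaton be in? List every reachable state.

Start in {s0}.
Read 'b': s0→{s0}; now {s0}.
Read 'b': s0→{s0}; now {s0}.
Read 'b': s0→{s0}; now {s0}.

{s0}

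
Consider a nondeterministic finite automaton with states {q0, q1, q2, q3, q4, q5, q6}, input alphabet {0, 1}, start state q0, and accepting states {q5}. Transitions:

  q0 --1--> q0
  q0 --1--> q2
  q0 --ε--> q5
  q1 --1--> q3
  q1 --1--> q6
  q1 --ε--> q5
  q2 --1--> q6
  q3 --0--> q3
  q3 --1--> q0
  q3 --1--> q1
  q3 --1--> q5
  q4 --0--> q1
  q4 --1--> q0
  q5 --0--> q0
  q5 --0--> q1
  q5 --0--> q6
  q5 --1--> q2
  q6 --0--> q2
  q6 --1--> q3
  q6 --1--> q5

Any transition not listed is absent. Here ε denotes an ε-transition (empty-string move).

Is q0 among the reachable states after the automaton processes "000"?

Yes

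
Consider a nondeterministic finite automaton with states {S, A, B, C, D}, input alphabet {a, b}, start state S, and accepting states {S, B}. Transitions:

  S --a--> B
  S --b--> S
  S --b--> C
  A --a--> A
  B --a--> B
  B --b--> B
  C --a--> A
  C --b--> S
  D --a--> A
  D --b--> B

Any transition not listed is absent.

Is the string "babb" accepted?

Start in {S}.
Read 'b': S→{S, C}; now {S, C}.
Read 'a': S→{B}, C→{A}; now {A, B}.
Read 'b': A→∅, B→{B}; now {B}.
Read 'b': B→{B}; now {B}.
The final set {B} contains the accepting state B.

Yes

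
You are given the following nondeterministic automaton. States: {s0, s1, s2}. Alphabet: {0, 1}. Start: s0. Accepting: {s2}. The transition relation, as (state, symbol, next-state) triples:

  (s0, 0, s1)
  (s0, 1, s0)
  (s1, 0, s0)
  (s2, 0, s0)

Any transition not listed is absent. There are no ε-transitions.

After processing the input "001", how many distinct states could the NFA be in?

1

Start in {s0}.
Read '0': s0→{s1}; now {s1}.
Read '0': s1→{s0}; now {s0}.
Read '1': s0→{s0}; now {s0}.
That set has 1 state.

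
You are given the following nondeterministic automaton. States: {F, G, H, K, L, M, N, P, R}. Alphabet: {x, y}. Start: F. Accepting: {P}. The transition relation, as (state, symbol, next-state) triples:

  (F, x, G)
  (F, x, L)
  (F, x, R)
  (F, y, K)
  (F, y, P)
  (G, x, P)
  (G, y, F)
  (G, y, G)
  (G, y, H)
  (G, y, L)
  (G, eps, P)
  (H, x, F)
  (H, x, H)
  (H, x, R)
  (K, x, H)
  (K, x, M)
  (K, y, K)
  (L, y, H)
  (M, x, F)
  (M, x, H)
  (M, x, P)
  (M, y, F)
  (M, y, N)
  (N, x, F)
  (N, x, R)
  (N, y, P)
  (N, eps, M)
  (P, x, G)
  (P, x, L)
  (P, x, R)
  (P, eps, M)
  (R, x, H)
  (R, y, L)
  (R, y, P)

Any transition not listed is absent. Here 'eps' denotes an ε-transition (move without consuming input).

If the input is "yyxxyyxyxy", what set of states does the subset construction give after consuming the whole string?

Start in {F}.
Read 'y': {F} → {K, M, P}.
Read 'y': {K, M, P} → {F, K, M, N}.
Read 'x': {F, K, M, N} → {F, G, H, L, M, P, R}.
Read 'x': {F, G, H, L, M, P, R} → {F, G, H, L, M, P, R}.
Read 'y': {F, G, H, L, M, P, R} → {F, G, H, K, L, M, N, P}.
Read 'y': {F, G, H, K, L, M, N, P} → {F, G, H, K, L, M, N, P}.
Read 'x': {F, G, H, K, L, M, N, P} → {F, G, H, L, M, P, R}.
Read 'y': {F, G, H, L, M, P, R} → {F, G, H, K, L, M, N, P}.
Read 'x': {F, G, H, K, L, M, N, P} → {F, G, H, L, M, P, R}.
Read 'y': {F, G, H, L, M, P, R} → {F, G, H, K, L, M, N, P}.

{F, G, H, K, L, M, N, P}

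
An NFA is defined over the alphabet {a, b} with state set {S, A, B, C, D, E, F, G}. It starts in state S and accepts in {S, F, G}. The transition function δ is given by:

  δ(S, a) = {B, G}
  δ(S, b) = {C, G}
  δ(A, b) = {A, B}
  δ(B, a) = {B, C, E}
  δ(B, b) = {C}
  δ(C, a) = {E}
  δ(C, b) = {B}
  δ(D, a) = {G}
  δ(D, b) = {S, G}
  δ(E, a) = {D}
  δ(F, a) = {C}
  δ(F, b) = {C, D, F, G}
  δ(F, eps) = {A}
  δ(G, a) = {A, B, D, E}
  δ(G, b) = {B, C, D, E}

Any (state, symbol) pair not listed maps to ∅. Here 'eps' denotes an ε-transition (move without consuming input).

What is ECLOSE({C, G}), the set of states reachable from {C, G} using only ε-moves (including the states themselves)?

{C, G}

Begin with {C, G}.
No ε-moves leave this set, so the closure equals the set itself.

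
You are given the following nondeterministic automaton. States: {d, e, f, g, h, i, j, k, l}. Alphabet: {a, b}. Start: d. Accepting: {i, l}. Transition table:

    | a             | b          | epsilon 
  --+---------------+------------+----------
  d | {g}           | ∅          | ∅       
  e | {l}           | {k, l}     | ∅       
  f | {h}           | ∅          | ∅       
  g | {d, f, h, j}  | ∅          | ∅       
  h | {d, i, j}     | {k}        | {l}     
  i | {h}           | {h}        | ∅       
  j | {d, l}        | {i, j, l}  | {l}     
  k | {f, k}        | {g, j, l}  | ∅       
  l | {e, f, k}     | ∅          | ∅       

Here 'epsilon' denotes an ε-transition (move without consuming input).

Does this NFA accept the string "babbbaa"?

Start in {d}.
Read 'b': d→∅; now ∅.
The set is empty and remains empty for the remaining 6 symbols.
The final set ∅ contains no accepting state.

No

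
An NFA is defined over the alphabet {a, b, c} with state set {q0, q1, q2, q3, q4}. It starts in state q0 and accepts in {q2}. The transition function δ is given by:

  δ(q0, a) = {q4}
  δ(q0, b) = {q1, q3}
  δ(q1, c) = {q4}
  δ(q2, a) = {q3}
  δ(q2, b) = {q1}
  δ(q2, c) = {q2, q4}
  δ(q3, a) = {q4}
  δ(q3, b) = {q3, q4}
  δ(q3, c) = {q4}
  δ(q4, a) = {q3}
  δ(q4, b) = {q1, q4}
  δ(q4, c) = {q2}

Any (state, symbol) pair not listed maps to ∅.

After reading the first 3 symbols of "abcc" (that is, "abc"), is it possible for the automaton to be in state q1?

No

Start in {q0}.
Read 'a': {q0} → {q4}.
Read 'b': {q4} → {q1, q4}.
Read 'c': {q1, q4} → {q2, q4}.
State q1 is not in {q2, q4}.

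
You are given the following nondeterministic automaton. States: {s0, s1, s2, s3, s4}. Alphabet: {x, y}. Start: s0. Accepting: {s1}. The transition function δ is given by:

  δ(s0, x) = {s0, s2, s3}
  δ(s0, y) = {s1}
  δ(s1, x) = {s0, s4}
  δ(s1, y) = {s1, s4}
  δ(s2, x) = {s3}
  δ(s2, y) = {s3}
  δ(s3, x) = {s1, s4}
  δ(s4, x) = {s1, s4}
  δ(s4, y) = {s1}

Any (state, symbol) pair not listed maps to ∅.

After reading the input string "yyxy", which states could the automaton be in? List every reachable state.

{s1, s4}

Start in {s0}.
Read 'y': s0→{s1}; now {s1}.
Read 'y': s1→{s1, s4}; now {s1, s4}.
Read 'x': s1→{s0, s4}, s4→{s1, s4}; now {s0, s1, s4}.
Read 'y': s0→{s1}, s1→{s1, s4}, s4→{s1}; now {s1, s4}.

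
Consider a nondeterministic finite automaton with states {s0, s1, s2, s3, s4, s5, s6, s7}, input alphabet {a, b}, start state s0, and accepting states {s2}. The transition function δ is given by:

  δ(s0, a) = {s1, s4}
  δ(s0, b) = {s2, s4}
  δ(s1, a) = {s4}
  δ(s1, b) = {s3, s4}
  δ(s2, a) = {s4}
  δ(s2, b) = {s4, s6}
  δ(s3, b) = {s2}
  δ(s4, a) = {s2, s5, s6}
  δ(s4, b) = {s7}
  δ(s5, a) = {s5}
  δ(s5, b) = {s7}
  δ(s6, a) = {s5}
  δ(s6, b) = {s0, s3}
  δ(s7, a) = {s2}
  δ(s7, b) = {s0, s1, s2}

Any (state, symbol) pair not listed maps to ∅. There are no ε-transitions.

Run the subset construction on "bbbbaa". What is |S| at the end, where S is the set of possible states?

4

Start in {s0}.
Read 'b': s0→{s2, s4}; now {s2, s4}.
Read 'b': s2→{s4, s6}, s4→{s7}; now {s4, s6, s7}.
Read 'b': s4→{s7}, s6→{s0, s3}, s7→{s0, s1, s2}; now {s0, s1, s2, s3, s7}.
Read 'b': s0→{s2, s4}, s1→{s3, s4}, s2→{s4, s6}, s3→{s2}, s7→{s0, s1, s2}; now {s0, s1, s2, s3, s4, s6}.
Read 'a': s0→{s1, s4}, s1→{s4}, s2→{s4}, s3→∅, s4→{s2, s5, s6}, s6→{s5}; now {s1, s2, s4, s5, s6}.
Read 'a': s1→{s4}, s2→{s4}, s4→{s2, s5, s6}, s5→{s5}, s6→{s5}; now {s2, s4, s5, s6}.
That set has 4 states.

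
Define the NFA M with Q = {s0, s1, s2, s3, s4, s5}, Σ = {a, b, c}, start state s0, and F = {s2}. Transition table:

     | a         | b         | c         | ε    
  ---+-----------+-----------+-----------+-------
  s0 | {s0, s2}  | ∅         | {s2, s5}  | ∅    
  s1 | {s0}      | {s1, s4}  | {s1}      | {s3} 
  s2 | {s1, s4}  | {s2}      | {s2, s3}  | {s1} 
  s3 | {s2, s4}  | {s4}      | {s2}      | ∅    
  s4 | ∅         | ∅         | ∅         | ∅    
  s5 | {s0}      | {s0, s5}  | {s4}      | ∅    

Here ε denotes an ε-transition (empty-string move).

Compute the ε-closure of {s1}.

{s1, s3}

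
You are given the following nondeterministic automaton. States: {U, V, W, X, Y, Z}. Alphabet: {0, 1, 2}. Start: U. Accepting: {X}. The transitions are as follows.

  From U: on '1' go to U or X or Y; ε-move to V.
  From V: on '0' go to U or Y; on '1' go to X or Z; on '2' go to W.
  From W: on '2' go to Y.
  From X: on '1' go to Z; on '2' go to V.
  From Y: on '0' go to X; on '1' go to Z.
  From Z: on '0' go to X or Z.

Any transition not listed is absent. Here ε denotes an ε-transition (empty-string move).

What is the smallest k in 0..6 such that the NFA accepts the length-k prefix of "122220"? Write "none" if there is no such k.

Start: ε-closure({U}) = {U, V}.
Read '1': {U, V} → {U, V, X, Y, Z}.
None of the earlier sets intersect F, but {U, V, X, Y, Z} does.

1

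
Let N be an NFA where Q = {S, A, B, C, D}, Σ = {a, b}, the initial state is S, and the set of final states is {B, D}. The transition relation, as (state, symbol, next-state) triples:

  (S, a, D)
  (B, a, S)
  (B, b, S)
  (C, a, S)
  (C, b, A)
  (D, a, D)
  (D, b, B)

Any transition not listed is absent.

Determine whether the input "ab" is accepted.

Start in {S}.
Read 'a': {S} → {D}.
Read 'b': {D} → {B}.
The final set {B} contains the accepting state B.

Yes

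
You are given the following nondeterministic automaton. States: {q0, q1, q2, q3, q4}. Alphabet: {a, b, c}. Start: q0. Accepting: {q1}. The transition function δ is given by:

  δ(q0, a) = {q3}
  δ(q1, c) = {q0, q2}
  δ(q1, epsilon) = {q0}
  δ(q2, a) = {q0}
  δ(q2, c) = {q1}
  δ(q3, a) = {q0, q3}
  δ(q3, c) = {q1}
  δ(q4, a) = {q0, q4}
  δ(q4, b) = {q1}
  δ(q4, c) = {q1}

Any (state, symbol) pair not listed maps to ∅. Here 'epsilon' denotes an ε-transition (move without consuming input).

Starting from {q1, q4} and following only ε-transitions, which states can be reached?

Begin with {q1, q4}.
ε-move q1 → q0; add q0.

{q0, q1, q4}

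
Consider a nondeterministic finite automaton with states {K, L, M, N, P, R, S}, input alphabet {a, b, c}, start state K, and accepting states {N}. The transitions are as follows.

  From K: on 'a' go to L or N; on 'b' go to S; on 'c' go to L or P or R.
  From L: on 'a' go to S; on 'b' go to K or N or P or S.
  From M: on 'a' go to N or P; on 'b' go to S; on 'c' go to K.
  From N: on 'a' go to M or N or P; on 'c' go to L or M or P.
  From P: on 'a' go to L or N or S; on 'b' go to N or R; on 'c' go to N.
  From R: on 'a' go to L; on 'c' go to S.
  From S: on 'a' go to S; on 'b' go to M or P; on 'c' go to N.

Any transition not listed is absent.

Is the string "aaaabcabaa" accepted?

Yes

Start in {K}.
Read 'a': {K} → {L, N}.
Read 'a': {L, N} → {M, N, P, S}.
Read 'a': {M, N, P, S} → {L, M, N, P, S}.
Read 'a': {L, M, N, P, S} → {L, M, N, P, S}.
Read 'b': {L, M, N, P, S} → {K, M, N, P, R, S}.
Read 'c': {K, M, N, P, R, S} → {K, L, M, N, P, R, S}.
Read 'a': {K, L, M, N, P, R, S} → {L, M, N, P, S}.
Read 'b': {L, M, N, P, S} → {K, M, N, P, R, S}.
Read 'a': {K, M, N, P, R, S} → {L, M, N, P, S}.
Read 'a': {L, M, N, P, S} → {L, M, N, P, S}.
The final set {L, M, N, P, S} contains the accepting state N.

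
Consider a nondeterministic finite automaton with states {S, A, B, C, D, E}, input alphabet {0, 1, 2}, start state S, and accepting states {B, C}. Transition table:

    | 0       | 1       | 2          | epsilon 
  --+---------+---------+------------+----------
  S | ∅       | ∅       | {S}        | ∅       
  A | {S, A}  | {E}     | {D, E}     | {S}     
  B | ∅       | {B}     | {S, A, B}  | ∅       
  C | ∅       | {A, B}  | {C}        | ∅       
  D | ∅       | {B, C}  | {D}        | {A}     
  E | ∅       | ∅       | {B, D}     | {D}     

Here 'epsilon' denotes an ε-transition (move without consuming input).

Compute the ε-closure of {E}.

{S, A, D, E}

Begin with {E}.
ε-move E → D; add D.
ε-move D → A; add A.
ε-move A → S; add S.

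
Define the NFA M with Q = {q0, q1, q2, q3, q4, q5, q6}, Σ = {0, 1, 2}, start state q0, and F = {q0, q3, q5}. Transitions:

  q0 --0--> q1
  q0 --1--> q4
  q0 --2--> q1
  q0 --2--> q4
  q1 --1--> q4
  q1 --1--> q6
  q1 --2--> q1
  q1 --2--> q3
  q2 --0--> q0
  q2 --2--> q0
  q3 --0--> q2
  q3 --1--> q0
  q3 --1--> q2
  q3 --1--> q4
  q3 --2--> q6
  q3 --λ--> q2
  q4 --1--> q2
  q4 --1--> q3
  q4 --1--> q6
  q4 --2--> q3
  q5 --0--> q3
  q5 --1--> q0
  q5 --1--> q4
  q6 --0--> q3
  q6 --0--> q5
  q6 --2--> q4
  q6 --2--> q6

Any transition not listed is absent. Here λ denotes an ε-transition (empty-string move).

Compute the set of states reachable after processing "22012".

Start in {q0}.
Read '2': {q0} → {q1, q4}.
Read '2': {q1, q4} → {q1, q2, q3}.
Read '0': {q1, q2, q3} → {q0, q2}.
Read '1': {q0, q2} → {q4}.
Read '2': {q4} → {q2, q3}.

{q2, q3}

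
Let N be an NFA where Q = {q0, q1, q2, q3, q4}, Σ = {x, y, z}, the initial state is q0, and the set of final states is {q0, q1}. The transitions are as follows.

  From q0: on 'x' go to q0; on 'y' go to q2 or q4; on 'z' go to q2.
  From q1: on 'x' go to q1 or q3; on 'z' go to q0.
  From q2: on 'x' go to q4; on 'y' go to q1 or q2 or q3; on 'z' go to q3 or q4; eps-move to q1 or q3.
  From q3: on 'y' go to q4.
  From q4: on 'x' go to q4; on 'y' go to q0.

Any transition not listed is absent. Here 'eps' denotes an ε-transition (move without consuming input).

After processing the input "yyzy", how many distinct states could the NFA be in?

5

Start in {q0}.
Read 'y': {q0} → {q1, q2, q3, q4}.
Read 'y': {q1, q2, q3, q4} → {q0, q1, q2, q3, q4}.
Read 'z': {q0, q1, q2, q3, q4} → {q0, q1, q2, q3, q4}.
Read 'y': {q0, q1, q2, q3, q4} → {q0, q1, q2, q3, q4}.
That set has 5 states.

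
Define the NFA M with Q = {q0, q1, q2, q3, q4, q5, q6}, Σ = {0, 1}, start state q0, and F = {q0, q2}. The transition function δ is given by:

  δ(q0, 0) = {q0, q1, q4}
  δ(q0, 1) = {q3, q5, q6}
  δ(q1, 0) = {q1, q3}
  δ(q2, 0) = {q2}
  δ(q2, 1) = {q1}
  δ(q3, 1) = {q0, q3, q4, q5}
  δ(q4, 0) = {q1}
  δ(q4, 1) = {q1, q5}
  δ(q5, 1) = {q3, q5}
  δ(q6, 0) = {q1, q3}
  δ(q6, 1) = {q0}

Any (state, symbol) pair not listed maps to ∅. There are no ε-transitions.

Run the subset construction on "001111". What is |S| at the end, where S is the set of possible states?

6

Start in {q0}.
Read '0': q0→{q0, q1, q4}; now {q0, q1, q4}.
Read '0': q0→{q0, q1, q4}, q1→{q1, q3}, q4→{q1}; now {q0, q1, q3, q4}.
Read '1': q0→{q3, q5, q6}, q1→∅, q3→{q0, q3, q4, q5}, q4→{q1, q5}; now {q0, q1, q3, q4, q5, q6}.
Read '1': q0→{q3, q5, q6}, q1→∅, q3→{q0, q3, q4, q5}, q4→{q1, q5}, q5→{q3, q5}, q6→{q0}; now {q0, q1, q3, q4, q5, q6}.
Read '1': q0→{q3, q5, q6}, q1→∅, q3→{q0, q3, q4, q5}, q4→{q1, q5}, q5→{q3, q5}, q6→{q0}; now {q0, q1, q3, q4, q5, q6}.
Read '1': q0→{q3, q5, q6}, q1→∅, q3→{q0, q3, q4, q5}, q4→{q1, q5}, q5→{q3, q5}, q6→{q0}; now {q0, q1, q3, q4, q5, q6}.
That set has 6 states.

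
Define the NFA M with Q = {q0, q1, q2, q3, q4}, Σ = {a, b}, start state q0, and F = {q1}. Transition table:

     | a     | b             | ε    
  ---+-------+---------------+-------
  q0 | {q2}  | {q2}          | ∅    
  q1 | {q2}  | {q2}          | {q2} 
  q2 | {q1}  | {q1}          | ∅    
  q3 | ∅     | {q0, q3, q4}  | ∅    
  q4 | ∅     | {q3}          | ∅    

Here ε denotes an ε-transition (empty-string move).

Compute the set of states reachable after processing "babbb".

{q1, q2}

Start in {q0}.
Read 'b': q0→{q2}; now {q2}.
Read 'a': q2→{q1}; union {q1}; ε-closure = {q1, q2}.
Read 'b': q1→{q2}, q2→{q1}; now {q1, q2}.
Read 'b': q1→{q2}, q2→{q1}; now {q1, q2}.
Read 'b': q1→{q2}, q2→{q1}; now {q1, q2}.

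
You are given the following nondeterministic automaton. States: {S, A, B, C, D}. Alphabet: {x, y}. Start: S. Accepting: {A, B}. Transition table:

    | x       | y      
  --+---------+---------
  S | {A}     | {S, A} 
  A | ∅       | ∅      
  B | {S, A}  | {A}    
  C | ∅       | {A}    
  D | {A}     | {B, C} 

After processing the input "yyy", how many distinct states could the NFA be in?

Start in {S}.
Read 'y': S→{S, A}; now {S, A}.
Read 'y': S→{S, A}, A→∅; now {S, A}.
Read 'y': S→{S, A}, A→∅; now {S, A}.
That set has 2 states.

2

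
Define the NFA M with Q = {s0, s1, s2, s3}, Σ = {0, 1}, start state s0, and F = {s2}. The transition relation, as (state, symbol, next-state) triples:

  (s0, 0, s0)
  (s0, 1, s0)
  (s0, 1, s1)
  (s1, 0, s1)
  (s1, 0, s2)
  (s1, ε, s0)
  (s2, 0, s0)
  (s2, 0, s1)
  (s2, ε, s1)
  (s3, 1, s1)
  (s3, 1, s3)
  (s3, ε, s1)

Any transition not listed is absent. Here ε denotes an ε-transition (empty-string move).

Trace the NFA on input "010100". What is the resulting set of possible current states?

Start in {s0}.
Read '0': s0→{s0}; now {s0}.
Read '1': s0→{s0, s1}; now {s0, s1}.
Read '0': s0→{s0}, s1→{s1, s2}; now {s0, s1, s2}.
Read '1': s0→{s0, s1}, s1→∅, s2→∅; now {s0, s1}.
Read '0': s0→{s0}, s1→{s1, s2}; now {s0, s1, s2}.
Read '0': s0→{s0}, s1→{s1, s2}, s2→{s0, s1}; now {s0, s1, s2}.

{s0, s1, s2}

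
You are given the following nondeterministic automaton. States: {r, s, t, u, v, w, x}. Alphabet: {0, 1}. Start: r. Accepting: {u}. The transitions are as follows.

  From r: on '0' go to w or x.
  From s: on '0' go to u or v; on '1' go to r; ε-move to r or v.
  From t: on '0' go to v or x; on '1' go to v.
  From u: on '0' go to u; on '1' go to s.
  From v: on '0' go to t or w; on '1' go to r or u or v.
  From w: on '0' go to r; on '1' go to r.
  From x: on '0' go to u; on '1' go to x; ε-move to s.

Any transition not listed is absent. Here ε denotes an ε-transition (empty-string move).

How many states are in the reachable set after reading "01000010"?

7

Start in {r}.
Read '0': r→{w, x}; union {w, x}; ε-closure = {r, s, v, w, x}.
Read '1': r→∅, s→{r}, v→{r, u, v}, w→{r}, x→{x}; union {r, u, v, x}; ε-closure = {r, s, u, v, x}.
Read '0': r→{w, x}, s→{u, v}, u→{u}, v→{t, w}, x→{u}; union {t, u, v, w, x}; ε-closure = {r, s, t, u, v, w, x}.
Read '0': r→{w, x}, s→{u, v}, t→{v, x}, u→{u}, v→{t, w}, w→{r}, x→{u}; union {r, t, u, v, w, x}; ε-closure = {r, s, t, u, v, w, x}.
Read '0': r→{w, x}, s→{u, v}, t→{v, x}, u→{u}, v→{t, w}, w→{r}, x→{u}; union {r, t, u, v, w, x}; ε-closure = {r, s, t, u, v, w, x}.
Read '0': r→{w, x}, s→{u, v}, t→{v, x}, u→{u}, v→{t, w}, w→{r}, x→{u}; union {r, t, u, v, w, x}; ε-closure = {r, s, t, u, v, w, x}.
Read '1': r→∅, s→{r}, t→{v}, u→{s}, v→{r, u, v}, w→{r}, x→{x}; now {r, s, u, v, x}.
Read '0': r→{w, x}, s→{u, v}, u→{u}, v→{t, w}, x→{u}; union {t, u, v, w, x}; ε-closure = {r, s, t, u, v, w, x}.
That set has 7 states.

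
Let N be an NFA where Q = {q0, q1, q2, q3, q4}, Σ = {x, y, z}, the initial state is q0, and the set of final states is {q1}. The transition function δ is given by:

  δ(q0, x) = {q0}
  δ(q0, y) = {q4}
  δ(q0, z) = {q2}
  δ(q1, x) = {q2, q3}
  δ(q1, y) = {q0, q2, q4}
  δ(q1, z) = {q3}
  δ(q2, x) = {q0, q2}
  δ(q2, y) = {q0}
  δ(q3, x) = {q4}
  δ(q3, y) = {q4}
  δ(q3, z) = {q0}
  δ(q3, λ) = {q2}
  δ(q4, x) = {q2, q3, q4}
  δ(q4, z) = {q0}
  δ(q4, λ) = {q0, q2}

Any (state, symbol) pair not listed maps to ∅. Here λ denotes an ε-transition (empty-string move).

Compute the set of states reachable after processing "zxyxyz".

Start in {q0}.
Read 'z': q0→{q2}; now {q2}.
Read 'x': q2→{q0, q2}; now {q0, q2}.
Read 'y': q0→{q4}, q2→{q0}; union {q0, q4}; ε-closure = {q0, q2, q4}.
Read 'x': q0→{q0}, q2→{q0, q2}, q4→{q2, q3, q4}; now {q0, q2, q3, q4}.
Read 'y': q0→{q4}, q2→{q0}, q3→{q4}, q4→∅; union {q0, q4}; ε-closure = {q0, q2, q4}.
Read 'z': q0→{q2}, q2→∅, q4→{q0}; now {q0, q2}.

{q0, q2}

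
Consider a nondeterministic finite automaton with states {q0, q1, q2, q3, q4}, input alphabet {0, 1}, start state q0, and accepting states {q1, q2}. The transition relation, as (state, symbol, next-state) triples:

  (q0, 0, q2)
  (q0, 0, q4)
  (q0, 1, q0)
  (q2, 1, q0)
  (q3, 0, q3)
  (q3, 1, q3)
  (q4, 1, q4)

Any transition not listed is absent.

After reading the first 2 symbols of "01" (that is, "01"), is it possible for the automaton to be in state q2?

Start in {q0}.
Read '0': q0→{q2, q4}; now {q2, q4}.
Read '1': q2→{q0}, q4→{q4}; now {q0, q4}.
State q2 is not in {q0, q4}.

No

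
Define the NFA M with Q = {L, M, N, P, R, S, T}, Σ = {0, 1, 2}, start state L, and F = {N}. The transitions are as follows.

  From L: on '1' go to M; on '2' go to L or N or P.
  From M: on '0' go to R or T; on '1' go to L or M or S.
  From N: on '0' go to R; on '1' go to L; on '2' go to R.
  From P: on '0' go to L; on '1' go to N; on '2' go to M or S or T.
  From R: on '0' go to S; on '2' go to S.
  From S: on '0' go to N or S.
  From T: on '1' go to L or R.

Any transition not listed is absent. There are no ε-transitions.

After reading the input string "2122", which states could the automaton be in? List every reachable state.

Start in {L}.
Read '2': {L} → {L, N, P}.
Read '1': {L, N, P} → {L, M, N}.
Read '2': {L, M, N} → {L, N, P, R}.
Read '2': {L, N, P, R} → {L, M, N, P, R, S, T}.

{L, M, N, P, R, S, T}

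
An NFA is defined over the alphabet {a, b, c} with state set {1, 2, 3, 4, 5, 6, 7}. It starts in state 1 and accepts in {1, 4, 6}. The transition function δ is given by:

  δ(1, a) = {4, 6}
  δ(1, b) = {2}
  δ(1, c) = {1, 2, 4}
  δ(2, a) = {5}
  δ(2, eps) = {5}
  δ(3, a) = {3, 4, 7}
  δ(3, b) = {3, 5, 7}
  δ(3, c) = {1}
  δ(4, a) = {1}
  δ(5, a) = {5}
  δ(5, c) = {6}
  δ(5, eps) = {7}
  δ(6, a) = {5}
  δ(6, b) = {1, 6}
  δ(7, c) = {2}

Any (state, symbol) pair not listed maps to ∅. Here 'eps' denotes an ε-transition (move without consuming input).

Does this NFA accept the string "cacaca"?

Start in {1}.
Read 'c': {1} → {1, 2, 4, 5, 7}.
Read 'a': {1, 2, 4, 5, 7} → {1, 4, 5, 6, 7}.
Read 'c': {1, 4, 5, 6, 7} → {1, 2, 4, 5, 6, 7}.
Read 'a': {1, 2, 4, 5, 6, 7} → {1, 4, 5, 6, 7}.
Read 'c': {1, 4, 5, 6, 7} → {1, 2, 4, 5, 6, 7}.
Read 'a': {1, 2, 4, 5, 6, 7} → {1, 4, 5, 6, 7}.
The final set {1, 4, 5, 6, 7} contains the accepting states 1, 4, 6.

Yes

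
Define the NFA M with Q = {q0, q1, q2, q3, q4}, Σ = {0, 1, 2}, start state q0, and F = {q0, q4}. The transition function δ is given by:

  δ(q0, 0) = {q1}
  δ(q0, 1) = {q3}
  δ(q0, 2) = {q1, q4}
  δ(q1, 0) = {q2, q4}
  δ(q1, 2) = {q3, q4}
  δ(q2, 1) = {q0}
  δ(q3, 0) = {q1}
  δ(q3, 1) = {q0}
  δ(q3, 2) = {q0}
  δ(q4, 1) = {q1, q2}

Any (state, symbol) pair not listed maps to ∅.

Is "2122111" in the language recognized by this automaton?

No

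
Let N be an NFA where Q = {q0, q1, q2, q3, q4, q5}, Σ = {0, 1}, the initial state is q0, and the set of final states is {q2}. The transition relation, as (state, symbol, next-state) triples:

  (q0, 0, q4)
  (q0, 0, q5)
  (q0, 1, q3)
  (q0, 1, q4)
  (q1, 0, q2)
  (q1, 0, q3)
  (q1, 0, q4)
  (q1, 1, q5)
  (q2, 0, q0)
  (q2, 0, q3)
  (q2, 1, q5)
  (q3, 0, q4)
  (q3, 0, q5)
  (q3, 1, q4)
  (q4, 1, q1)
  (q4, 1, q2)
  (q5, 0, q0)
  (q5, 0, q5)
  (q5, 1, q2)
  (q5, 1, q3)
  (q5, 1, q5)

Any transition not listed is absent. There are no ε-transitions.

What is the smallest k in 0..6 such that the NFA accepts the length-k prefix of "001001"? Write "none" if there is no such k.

Start in {q0}.
Read '0': q0→{q4, q5}; now {q4, q5}.
Read '0': q4→∅, q5→{q0, q5}; now {q0, q5}.
Read '1': q0→{q3, q4}, q5→{q2, q3, q5}; now {q2, q3, q4, q5}.
None of the earlier sets intersect F, but {q2, q3, q4, q5} does.

3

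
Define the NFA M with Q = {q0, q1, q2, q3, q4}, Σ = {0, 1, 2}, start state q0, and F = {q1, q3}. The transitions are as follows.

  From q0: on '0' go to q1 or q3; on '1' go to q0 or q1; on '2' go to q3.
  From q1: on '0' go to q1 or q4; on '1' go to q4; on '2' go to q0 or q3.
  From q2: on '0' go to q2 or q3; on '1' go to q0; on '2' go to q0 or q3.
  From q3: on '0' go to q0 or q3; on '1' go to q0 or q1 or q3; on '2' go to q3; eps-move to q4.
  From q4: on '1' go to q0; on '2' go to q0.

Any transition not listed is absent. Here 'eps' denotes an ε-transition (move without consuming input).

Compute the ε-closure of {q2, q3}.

Begin with {q2, q3}.
ε-move q3 → q4; add q4.

{q2, q3, q4}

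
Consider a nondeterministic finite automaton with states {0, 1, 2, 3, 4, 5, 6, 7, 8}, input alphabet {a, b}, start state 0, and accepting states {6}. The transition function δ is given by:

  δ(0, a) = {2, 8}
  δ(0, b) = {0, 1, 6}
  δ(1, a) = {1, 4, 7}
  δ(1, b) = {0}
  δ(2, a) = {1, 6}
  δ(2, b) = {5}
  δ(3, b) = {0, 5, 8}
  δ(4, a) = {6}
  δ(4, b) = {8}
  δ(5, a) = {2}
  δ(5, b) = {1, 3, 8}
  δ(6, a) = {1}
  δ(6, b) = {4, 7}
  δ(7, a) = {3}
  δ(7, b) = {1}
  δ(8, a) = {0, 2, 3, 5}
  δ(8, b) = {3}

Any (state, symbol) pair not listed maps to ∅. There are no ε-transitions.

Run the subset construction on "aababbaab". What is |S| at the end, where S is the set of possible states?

Start in {0}.
Read 'a': {0} → {2, 8}.
Read 'a': {2, 8} → {0, 1, 2, 3, 5, 6}.
Read 'b': {0, 1, 2, 3, 5, 6} → {0, 1, 3, 4, 5, 6, 7, 8}.
Read 'a': {0, 1, 3, 4, 5, 6, 7, 8} → {0, 1, 2, 3, 4, 5, 6, 7, 8}.
Read 'b': {0, 1, 2, 3, 4, 5, 6, 7, 8} → {0, 1, 3, 4, 5, 6, 7, 8}.
Read 'b': {0, 1, 3, 4, 5, 6, 7, 8} → {0, 1, 3, 4, 5, 6, 7, 8}.
Read 'a': {0, 1, 3, 4, 5, 6, 7, 8} → {0, 1, 2, 3, 4, 5, 6, 7, 8}.
Read 'a': {0, 1, 2, 3, 4, 5, 6, 7, 8} → {0, 1, 2, 3, 4, 5, 6, 7, 8}.
Read 'b': {0, 1, 2, 3, 4, 5, 6, 7, 8} → {0, 1, 3, 4, 5, 6, 7, 8}.
That set has 8 states.

8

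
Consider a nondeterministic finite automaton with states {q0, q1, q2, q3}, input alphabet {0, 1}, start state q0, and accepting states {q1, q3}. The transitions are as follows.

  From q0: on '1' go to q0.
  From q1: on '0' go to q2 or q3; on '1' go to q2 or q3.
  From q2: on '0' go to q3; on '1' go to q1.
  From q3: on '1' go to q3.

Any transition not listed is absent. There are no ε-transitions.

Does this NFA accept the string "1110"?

Start in {q0}.
Read '1': {q0} → {q0}.
Read '1': {q0} → {q0}.
Read '1': {q0} → {q0}.
Read '0': {q0} → ∅.
The final set ∅ contains no accepting state.

No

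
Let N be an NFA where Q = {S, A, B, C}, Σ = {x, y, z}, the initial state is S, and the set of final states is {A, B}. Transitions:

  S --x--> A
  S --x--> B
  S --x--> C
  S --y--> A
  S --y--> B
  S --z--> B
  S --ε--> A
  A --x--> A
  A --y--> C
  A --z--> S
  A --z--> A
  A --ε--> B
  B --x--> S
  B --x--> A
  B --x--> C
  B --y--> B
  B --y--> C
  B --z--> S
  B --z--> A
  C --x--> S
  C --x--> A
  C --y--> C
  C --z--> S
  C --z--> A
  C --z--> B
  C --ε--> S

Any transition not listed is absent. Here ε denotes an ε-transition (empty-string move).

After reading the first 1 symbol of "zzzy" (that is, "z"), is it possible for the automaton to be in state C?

No

Start: ε-closure({S}) = {S, A, B}.
Read 'z': {S, A, B} → {S, A, B}.
State C is not in {S, A, B}.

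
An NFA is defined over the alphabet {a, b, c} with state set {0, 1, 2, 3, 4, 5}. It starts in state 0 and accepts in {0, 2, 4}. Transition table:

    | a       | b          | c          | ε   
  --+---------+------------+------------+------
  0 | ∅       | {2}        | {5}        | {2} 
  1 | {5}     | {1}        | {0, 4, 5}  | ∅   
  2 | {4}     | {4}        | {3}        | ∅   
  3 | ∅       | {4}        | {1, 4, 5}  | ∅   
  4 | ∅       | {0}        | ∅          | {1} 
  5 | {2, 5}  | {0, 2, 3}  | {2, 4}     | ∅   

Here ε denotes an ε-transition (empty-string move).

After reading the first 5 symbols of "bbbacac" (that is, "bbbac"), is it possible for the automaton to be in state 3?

No

Start: ε-closure({0}) = {0, 2}.
Read 'b': 0→{2}, 2→{4}; union {2, 4}; ε-closure = {1, 2, 4}.
Read 'b': 1→{1}, 2→{4}, 4→{0}; union {0, 1, 4}; ε-closure = {0, 1, 2, 4}.
Read 'b': 0→{2}, 1→{1}, 2→{4}, 4→{0}; now {0, 1, 2, 4}.
Read 'a': 0→∅, 1→{5}, 2→{4}, 4→∅; union {4, 5}; ε-closure = {1, 4, 5}.
Read 'c': 1→{0, 4, 5}, 4→∅, 5→{2, 4}; union {0, 2, 4, 5}; ε-closure = {0, 1, 2, 4, 5}.
State 3 is not in {0, 1, 2, 4, 5}.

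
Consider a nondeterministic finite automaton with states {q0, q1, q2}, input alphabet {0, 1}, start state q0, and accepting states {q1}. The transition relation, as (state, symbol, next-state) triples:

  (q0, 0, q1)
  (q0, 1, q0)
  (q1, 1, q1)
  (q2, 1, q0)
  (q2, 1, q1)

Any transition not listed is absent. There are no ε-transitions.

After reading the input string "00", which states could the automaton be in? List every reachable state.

∅

Start in {q0}.
Read '0': q0→{q1}; now {q1}.
Read '0': q1→∅; now ∅.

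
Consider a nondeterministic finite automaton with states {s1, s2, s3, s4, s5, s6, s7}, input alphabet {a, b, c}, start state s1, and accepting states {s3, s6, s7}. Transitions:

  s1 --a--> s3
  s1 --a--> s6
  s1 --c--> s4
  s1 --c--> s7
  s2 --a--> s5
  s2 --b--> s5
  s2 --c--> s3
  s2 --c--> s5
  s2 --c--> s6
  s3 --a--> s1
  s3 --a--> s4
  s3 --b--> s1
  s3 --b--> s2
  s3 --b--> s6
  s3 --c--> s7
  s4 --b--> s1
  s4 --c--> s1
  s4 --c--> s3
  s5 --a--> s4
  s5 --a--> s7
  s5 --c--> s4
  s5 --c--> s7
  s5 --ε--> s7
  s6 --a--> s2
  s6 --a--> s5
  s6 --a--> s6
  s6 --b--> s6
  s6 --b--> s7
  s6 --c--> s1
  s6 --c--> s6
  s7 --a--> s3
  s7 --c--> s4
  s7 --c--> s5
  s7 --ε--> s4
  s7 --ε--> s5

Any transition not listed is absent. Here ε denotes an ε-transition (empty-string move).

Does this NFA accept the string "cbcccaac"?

Yes

Start in {s1}.
Read 'c': {s1} → {s4, s5, s7}.
Read 'b': {s4, s5, s7} → {s1}.
Read 'c': {s1} → {s4, s5, s7}.
Read 'c': {s4, s5, s7} → {s1, s3, s4, s5, s7}.
Read 'c': {s1, s3, s4, s5, s7} → {s1, s3, s4, s5, s7}.
Read 'a': {s1, s3, s4, s5, s7} → {s1, s3, s4, s5, s6, s7}.
Read 'a': {s1, s3, s4, s5, s6, s7} → {s1, s2, s3, s4, s5, s6, s7}.
Read 'c': {s1, s2, s3, s4, s5, s6, s7} → {s1, s3, s4, s5, s6, s7}.
The final set {s1, s3, s4, s5, s6, s7} contains the accepting states s3, s6, s7.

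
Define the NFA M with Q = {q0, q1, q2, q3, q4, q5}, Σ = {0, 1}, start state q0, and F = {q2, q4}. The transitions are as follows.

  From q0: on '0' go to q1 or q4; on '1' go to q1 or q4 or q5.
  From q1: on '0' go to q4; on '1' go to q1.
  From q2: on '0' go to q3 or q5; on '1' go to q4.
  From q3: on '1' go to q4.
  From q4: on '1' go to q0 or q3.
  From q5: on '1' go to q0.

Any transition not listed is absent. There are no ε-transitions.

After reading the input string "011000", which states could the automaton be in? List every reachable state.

Start in {q0}.
Read '0': {q0} → {q1, q4}.
Read '1': {q1, q4} → {q0, q1, q3}.
Read '1': {q0, q1, q3} → {q1, q4, q5}.
Read '0': {q1, q4, q5} → {q4}.
Read '0': {q4} → ∅.
The set is empty and remains empty for the remaining 1 symbol.

∅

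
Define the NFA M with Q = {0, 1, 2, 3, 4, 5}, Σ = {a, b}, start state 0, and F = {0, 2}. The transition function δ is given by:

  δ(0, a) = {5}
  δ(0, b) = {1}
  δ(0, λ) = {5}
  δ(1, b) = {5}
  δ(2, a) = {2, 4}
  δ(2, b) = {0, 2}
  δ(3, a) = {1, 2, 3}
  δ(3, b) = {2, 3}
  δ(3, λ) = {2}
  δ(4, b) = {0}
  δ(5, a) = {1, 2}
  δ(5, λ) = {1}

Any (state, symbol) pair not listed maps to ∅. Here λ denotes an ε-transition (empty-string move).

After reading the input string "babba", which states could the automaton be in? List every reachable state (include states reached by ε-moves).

{1, 2, 4, 5}

Start: ε-closure({0}) = {0, 1, 5}.
Read 'b': 0→{1}, 1→{5}, 5→∅; now {1, 5}.
Read 'a': 1→∅, 5→{1, 2}; now {1, 2}.
Read 'b': 1→{5}, 2→{0, 2}; union {0, 2, 5}; ε-closure = {0, 1, 2, 5}.
Read 'b': 0→{1}, 1→{5}, 2→{0, 2}, 5→∅; now {0, 1, 2, 5}.
Read 'a': 0→{5}, 1→∅, 2→{2, 4}, 5→{1, 2}; now {1, 2, 4, 5}.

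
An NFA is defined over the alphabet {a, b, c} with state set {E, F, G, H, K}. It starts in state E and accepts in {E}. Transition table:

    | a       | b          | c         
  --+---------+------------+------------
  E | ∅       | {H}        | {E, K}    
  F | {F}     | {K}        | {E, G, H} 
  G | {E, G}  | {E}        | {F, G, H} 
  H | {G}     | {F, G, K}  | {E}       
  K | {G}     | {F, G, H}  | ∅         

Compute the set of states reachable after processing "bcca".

Start in {E}.
Read 'b': {E} → {H}.
Read 'c': {H} → {E}.
Read 'c': {E} → {E, K}.
Read 'a': {E, K} → {G}.

{G}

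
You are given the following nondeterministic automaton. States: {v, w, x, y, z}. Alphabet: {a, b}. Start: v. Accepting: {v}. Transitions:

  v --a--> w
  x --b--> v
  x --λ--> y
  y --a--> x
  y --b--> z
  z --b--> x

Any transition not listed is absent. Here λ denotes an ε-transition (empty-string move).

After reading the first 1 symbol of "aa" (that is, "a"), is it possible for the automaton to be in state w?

Yes

Start in {v}.
Read 'a': {v} → {w}.
State w is in {w}.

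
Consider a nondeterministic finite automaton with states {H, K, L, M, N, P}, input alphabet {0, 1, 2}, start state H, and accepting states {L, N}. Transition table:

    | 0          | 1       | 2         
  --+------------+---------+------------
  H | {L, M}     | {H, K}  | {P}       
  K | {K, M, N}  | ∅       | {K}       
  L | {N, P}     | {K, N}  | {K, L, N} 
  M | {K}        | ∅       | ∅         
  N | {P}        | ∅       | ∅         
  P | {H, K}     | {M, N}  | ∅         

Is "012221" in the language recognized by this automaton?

No

Start in {H}.
Read '0': H→{L, M}; now {L, M}.
Read '1': L→{K, N}, M→∅; now {K, N}.
Read '2': K→{K}, N→∅; now {K}.
Read '2': K→{K}; now {K}.
Read '2': K→{K}; now {K}.
Read '1': K→∅; now ∅.
The final set ∅ contains no accepting state.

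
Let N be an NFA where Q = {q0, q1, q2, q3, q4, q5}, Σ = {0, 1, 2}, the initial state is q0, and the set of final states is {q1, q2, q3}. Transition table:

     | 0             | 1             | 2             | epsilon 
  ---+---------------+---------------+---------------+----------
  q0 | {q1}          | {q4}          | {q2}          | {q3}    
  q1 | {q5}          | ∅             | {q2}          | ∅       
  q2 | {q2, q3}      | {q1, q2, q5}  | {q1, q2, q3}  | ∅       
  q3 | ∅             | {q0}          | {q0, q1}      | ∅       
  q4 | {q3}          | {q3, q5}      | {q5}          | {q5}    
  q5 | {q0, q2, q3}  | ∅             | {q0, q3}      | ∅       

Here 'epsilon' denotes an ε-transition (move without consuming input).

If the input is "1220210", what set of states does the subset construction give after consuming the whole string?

Start: ε-closure({q0}) = {q0, q3}.
Read '1': {q0, q3} → {q0, q3, q4, q5}.
Read '2': {q0, q3, q4, q5} → {q0, q1, q2, q3, q5}.
Read '2': {q0, q1, q2, q3, q5} → {q0, q1, q2, q3}.
Read '0': {q0, q1, q2, q3} → {q1, q2, q3, q5}.
Read '2': {q1, q2, q3, q5} → {q0, q1, q2, q3}.
Read '1': {q0, q1, q2, q3} → {q0, q1, q2, q3, q4, q5}.
Read '0': {q0, q1, q2, q3, q4, q5} → {q0, q1, q2, q3, q5}.

{q0, q1, q2, q3, q5}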